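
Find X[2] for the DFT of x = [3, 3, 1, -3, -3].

X[2] = Σ(n=0 to 4) x[n] · ω_5^(2n) where ω_5 = e^(-2πi/5)
= (3)·ω_5^0 + (3)·ω_5^2 + (1)·ω_5^4 + (-3)·ω_5^6 + (-3)·ω_5^8

X[2] = 2.3820+0.2775i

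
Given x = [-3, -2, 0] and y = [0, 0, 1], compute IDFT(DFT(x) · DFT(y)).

(x ⊛ y)[n] = Σ(m=0 to 2) x[m] · y[(n-m) mod 3]

Computing each output sample:
(x ⊛ y)[0] = -2
(x ⊛ y)[1] = 0
(x ⊛ y)[2] = -3

x ⊛ y = [-2, 0, -3]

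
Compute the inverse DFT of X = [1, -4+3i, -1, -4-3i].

x[n] = (1/4) Σ(k=0 to 3) X[k] · e^(2πikn/4)

Computing each x[n]:
x[0] = -2
x[1] = -1
x[2] = 2
x[3] = 2

x = [-2, -1, 2, 2]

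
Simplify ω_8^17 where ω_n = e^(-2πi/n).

Since ω_8^8 = 1, powers reduce modulo 8.
17 mod 8 = 1
So ω_8^17 = ω_8^1 = e^(-2πi·1/8)

ω_8^17 = ω_8^1 = 0.7071-0.7071i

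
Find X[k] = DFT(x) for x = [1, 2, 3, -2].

X[k] = Σ(n=0 to 3) x[n] · ω_4^(nk)
where ω_4 = e^(-2πi/4)

Computing each X[k]:
X[0] = 4
X[1] = -2-4i
X[2] = 4
X[3] = -2+4i

X = [4, -2-4i, 4, -2+4i]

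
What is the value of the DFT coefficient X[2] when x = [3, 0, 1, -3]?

X[2] = Σ(n=0 to 3) x[n] · ω_4^(2n) where ω_4 = e^(-2πi/4)
= (3)·ω_4^0 + (0)·ω_4^2 + (1)·ω_4^4 + (-3)·ω_4^6

X[2] = 7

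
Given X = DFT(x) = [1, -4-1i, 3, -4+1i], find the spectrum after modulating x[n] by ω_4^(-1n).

Modulation property: DFT(ω_4^(-1n)·x[n]) = X[(k-1) mod 4], so circularly shift X by 1 positions.

X[k-1] = [-4+1i, 1, -4-1i, 3]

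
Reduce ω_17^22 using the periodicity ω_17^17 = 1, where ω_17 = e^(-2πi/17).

Since ω_17^17 = 1, powers reduce modulo 17.
22 mod 17 = 5
So ω_17^22 = ω_17^5 = e^(-2πi·5/17)

ω_17^22 = ω_17^5 = -0.2737-0.9618i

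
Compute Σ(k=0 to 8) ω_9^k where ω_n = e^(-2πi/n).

Sum of all nth roots of unity equals 0 for n > 1 (geometric series with r ≠ 1).

0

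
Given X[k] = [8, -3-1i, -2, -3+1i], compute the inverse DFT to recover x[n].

x[n] = (1/4) Σ(k=0 to 3) X[k] · e^(2πikn/4)

Computing each x[n]:
x[0] = 0
x[1] = 3
x[2] = 3
x[3] = 2

x = [0, 3, 3, 2]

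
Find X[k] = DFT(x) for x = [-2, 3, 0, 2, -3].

X[k] = Σ(n=0 to 4) x[n] · ω_5^(nk)
where ω_5 = e^(-2πi/5)

Computing each X[k]:
X[0] = 0
X[1] = -3.6180-4.5308i
X[2] = -1.3820-5.4288i
X[3] = -1.3820+5.4288i
X[4] = -3.6180+4.5308i

X = [0, -3.6180-4.5308i, -1.3820-5.4288i, -1.3820+5.4288i, -3.6180+4.5308i]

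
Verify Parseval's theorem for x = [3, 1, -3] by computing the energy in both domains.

Time domain:
Σ|x[n]|² = |3|² + |1|² + |-3|² = 19.0000

Frequency domain:
(1/3)Σ|X[k]|² = (1/3)(|1|² + |4.0000-3.4641i|² + |4.0000+3.4641i|²) = (1/3)·57.0000 = 19.0000

Both sides agree, confirming Parseval's theorem.

Σ|x[n]|² = (1/N)Σ|X[k]|² = 19.0000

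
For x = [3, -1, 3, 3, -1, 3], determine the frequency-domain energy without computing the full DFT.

Parseval: Σ|x[n]|² = (1/N)Σ|X[k]|², so Σ|X[k]|² = N·Σ|x[n]|² = 6·38.0000

Σ|X[k]|² = N·Σ|x[n]|² = 6·38.0000 = 228.0000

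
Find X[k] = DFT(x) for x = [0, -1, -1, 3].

X[k] = Σ(n=0 to 3) x[n] · ω_4^(nk)
where ω_4 = e^(-2πi/4)

Computing each X[k]:
X[0] = 1
X[1] = 1+4i
X[2] = -3
X[3] = 1-4i

X = [1, 1+4i, -3, 1-4i]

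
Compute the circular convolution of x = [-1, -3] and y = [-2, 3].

(x ⊛ y)[n] = Σ(m=0 to 1) x[m] · y[(n-m) mod 2]

Computing each output sample:
(x ⊛ y)[0] = -7
(x ⊛ y)[1] = 3

x ⊛ y = [-7, 3]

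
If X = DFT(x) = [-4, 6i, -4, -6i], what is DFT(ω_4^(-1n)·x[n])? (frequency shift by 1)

Modulation property: DFT(ω_4^(-1n)·x[n]) = X[(k-1) mod 4], so circularly shift X by 1 positions.

X[k-1] = [-6i, -4, 6i, -4]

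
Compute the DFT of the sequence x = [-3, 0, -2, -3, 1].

X[k] = Σ(n=0 to 4) x[n] · ω_5^(nk)
where ω_5 = e^(-2πi/5)

Computing each X[k]:
X[0] = -7
X[1] = 1.3541+0.3633i
X[2] = -5.3541+1.5388i
X[3] = -5.3541-1.5388i
X[4] = 1.3541-0.3633i

X = [-7, 1.3541+0.3633i, -5.3541+1.5388i, -5.3541-1.5388i, 1.3541-0.3633i]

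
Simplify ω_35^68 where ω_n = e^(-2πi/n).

Since ω_35^35 = 1, powers reduce modulo 35.
68 mod 35 = 33
So ω_35^68 = ω_35^33 = e^(-2πi·33/35)

ω_35^68 = ω_35^33 = 0.9362+0.3514i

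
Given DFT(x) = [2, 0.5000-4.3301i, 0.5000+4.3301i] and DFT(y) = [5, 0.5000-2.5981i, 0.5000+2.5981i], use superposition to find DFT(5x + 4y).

By linearity: DFT(5x + 4y) = 5·DFT(x) + 4·DFT(y)
= 5·[2, 0.5000-4.3301i, 0.5000+4.3301i] + 4·[5, 0.5000-2.5981i, 0.5000+2.5981i]

Computing element-wise:
Z[0] = 5·(2) + 4·(5) = 30
Z[1] = 5·(0.5000-4.3301i) + 4·(0.5000-2.5981i) = 4.5000-32.0429i
Z[2] = 5·(0.5000+4.3301i) + 4·(0.5000+2.5981i) = 4.5000+32.0429i

DFT(5x + 4y) = 5·X + 4·Y = [30, 4.5000-32.0429i, 4.5000+32.0429i]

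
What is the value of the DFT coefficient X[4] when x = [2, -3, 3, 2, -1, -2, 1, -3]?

X[4] = Σ(n=0 to 7) x[n] · ω_8^(4n) where ω_8 = e^(-2πi/8)
= (2)·ω_8^0 + (-3)·ω_8^4 + (3)·ω_8^8 + (2)·ω_8^12 + (-1)·ω_8^16 + (-2)·ω_8^20 + (1)·ω_8^24 + (-3)·ω_8^28

X[4] = 11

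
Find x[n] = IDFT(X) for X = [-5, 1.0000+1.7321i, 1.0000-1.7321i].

x[n] = (1/3) Σ(k=0 to 2) X[k] · e^(2πikn/3)

Computing each x[n]:
x[0] = -1
x[1] = -3
x[2] = -1

x = [-1, -3, -1]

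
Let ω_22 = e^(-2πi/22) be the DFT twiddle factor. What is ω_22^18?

ω_22^18 = e^(-2πi·18/22)
= cos(-2π·18/22) + i·sin(-2π·18/22)
= cos(-36π/22) + i·sin(-36π/22)

ω_22^18 = cos(-36π/22) + i·sin(-36π/22) = 0.4154+0.9096i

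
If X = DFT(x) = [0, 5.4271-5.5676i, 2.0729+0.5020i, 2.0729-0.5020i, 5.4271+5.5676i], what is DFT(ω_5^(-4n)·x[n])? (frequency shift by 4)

Modulation property: DFT(ω_5^(-4n)·x[n]) = X[(k-4) mod 5], so circularly shift X by 4 positions.

X[k-4] = [5.4271-5.5676i, 2.0729+0.5020i, 2.0729-0.5020i, 5.4271+5.5676i, 0]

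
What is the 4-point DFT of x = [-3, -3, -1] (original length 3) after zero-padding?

Original 3-point DFT: [-7, -1.0000+1.7321i, -1.0000-1.7321i]
Zero-padded 4-point DFT provides frequency interpolation.

DFT_4([x, 0, ...]) = [-7, -2+3i, -1, -2-3i]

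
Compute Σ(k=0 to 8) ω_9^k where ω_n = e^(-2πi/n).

Sum of all nth roots of unity equals 0 for n > 1 (geometric series with r ≠ 1).

0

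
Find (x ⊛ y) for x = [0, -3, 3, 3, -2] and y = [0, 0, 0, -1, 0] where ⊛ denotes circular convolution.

(x ⊛ y)[n] = Σ(m=0 to 4) x[m] · y[(n-m) mod 5]

Computing each output sample:
(x ⊛ y)[0] = -3
(x ⊛ y)[1] = -3
(x ⊛ y)[2] = 2
(x ⊛ y)[3] = 0
(x ⊛ y)[4] = 3

x ⊛ y = [-3, -3, 2, 0, 3]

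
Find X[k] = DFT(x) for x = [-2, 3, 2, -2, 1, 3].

X[k] = Σ(n=0 to 5) x[n] · ω_6^(nk)
where ω_6 = e^(-2πi/6)

Computing each X[k]:
X[0] = 5
X[1] = 1.5000-0.8660i
X[2] = -8.5000+0.8660i
X[3] = -3
X[4] = -8.5000-0.8660i
X[5] = 1.5000+0.8660i

X = [5, 1.5000-0.8660i, -8.5000+0.8660i, -3, -8.5000-0.8660i, 1.5000+0.8660i]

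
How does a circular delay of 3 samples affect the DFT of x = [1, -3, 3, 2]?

Time shift by 3: X_shifted[k] = ω_4^(3k) · X[k]
Shifted x = [-3, 3, 2, 1]

DFT(x[n-3]) = [3, -5-2i, -5, -5+2i]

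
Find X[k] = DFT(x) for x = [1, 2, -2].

X[k] = Σ(n=0 to 2) x[n] · ω_3^(nk)
where ω_3 = e^(-2πi/3)

Computing each X[k]:
X[0] = 1
X[1] = 1.0000-3.4641i
X[2] = 1.0000+3.4641i

X = [1, 1.0000-3.4641i, 1.0000+3.4641i]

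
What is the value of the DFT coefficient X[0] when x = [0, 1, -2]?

X[0] = Σ(n=0 to 2) x[n] · ω_3^0 = Σ x[n]
= (0) + (1) + (-2)

X[0] = -1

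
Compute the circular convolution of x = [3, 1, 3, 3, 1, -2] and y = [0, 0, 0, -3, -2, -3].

(x ⊛ y)[n] = Σ(m=0 to 5) x[m] · y[(n-m) mod 6]

Computing each output sample:
(x ⊛ y)[0] = -18
(x ⊛ y)[1] = -18
(x ⊛ y)[2] = -5
(x ⊛ y)[3] = -8
(x ⊛ y)[4] = -3
(x ⊛ y)[5] = -20

x ⊛ y = [-18, -18, -5, -8, -3, -20]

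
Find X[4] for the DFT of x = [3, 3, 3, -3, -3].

X[4] = Σ(n=0 to 4) x[n] · ω_5^(4n) where ω_5 = e^(-2πi/5)
= (3)·ω_5^0 + (3)·ω_5^4 + (3)·ω_5^8 + (-3)·ω_5^12 + (-3)·ω_5^16

X[4] = 3.0000+9.2331i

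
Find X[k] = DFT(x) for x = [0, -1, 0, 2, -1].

X[k] = Σ(n=0 to 4) x[n] · ω_5^(nk)
where ω_5 = e^(-2πi/5)

Computing each X[k]:
X[0] = 0
X[1] = -2.2361+1.1756i
X[2] = 2.2361-1.9021i
X[3] = 2.2361+1.9021i
X[4] = -2.2361-1.1756i

X = [0, -2.2361+1.1756i, 2.2361-1.9021i, 2.2361+1.9021i, -2.2361-1.1756i]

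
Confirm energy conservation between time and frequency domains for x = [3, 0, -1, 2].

Time domain:
Σ|x[n]|² = |3|² + |0|² + |-1|² + |2|² = 14.0000

Frequency domain:
(1/4)Σ|X[k]|² = (1/4)(|4|² + |4+2i|² + |0|² + |4-2i|²) = (1/4)·56.0000 = 14.0000

Both sides agree, confirming Parseval's theorem.

Σ|x[n]|² = (1/N)Σ|X[k]|² = 14.0000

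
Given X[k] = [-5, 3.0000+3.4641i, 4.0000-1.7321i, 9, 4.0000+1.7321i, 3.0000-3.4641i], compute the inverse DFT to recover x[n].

x[n] = (1/6) Σ(k=0 to 5) X[k] · e^(2πikn/6)

Computing each x[n]:
x[0] = 3
x[1] = -3
x[2] = -2
x[3] = -2
x[4] = 1
x[5] = -2

x = [3, -3, -2, -2, 1, -2]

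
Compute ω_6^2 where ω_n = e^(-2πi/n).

ω_6^2 = e^(-2πi·2/6)
= cos(-2π·2/6) + i·sin(-2π·2/6)
= cos(-4π/6) + i·sin(-4π/6)

ω_6^2 = cos(-4π/6) + i·sin(-4π/6) = -0.5000-0.8660i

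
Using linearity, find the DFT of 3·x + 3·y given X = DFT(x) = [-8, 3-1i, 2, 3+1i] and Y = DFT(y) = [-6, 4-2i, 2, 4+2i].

By linearity: DFT(3x + 3y) = 3·DFT(x) + 3·DFT(y)
= 3·[-8, 3-1i, 2, 3+1i] + 3·[-6, 4-2i, 2, 4+2i]

Computing element-wise:
Z[0] = 3·(-8) + 3·(-6) = -42
Z[1] = 3·(3-1i) + 3·(4-2i) = 21-9i
Z[2] = 3·(2) + 3·(2) = 12
Z[3] = 3·(3+1i) + 3·(4+2i) = 21+9i

DFT(3x + 3y) = 3·X + 3·Y = [-42, 21-9i, 12, 21+9i]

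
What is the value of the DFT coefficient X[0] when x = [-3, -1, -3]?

X[0] = Σ(n=0 to 2) x[n] · ω_3^0 = Σ x[n]
= (-3) + (-1) + (-3)

X[0] = -7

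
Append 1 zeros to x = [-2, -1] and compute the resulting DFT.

Original 2-point DFT: [-3, -1]
Zero-padded 3-point DFT provides frequency interpolation.

DFT_3([x, 0, ...]) = [-3, -1.5000+0.8660i, -1.5000-0.8660i]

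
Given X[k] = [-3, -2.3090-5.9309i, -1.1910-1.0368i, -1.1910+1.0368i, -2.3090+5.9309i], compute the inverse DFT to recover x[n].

x[n] = (1/5) Σ(k=0 to 4) X[k] · e^(2πikn/5)

Computing each x[n]:
x[0] = -2
x[1] = 2
x[2] = 1
x[3] = -1
x[4] = -3

x = [-2, 2, 1, -1, -3]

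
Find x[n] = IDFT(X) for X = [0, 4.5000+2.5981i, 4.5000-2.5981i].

x[n] = (1/3) Σ(k=0 to 2) X[k] · e^(2πikn/3)

Computing each x[n]:
x[0] = 3
x[1] = -3
x[2] = 0

x = [3, -3, 0]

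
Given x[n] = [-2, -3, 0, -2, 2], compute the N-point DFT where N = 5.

X[k] = Σ(n=0 to 4) x[n] · ω_5^(nk)
where ω_5 = e^(-2πi/5)

Computing each X[k]:
X[0] = -5
X[1] = -0.6910+3.5797i
X[2] = -1.8090+4.8410i
X[3] = -1.8090-4.8410i
X[4] = -0.6910-3.5797i

X = [-5, -0.6910+3.5797i, -1.8090+4.8410i, -1.8090-4.8410i, -0.6910-3.5797i]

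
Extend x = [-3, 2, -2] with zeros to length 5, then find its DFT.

Original 3-point DFT: [-3, -3.0000-3.4641i, -3.0000+3.4641i]
Zero-padded 5-point DFT provides frequency interpolation.

DFT_5([x, 0, ...]) = [-3, -0.7639-0.7265i, -5.2361-3.0777i, -5.2361+3.0777i, -0.7639+0.7265i]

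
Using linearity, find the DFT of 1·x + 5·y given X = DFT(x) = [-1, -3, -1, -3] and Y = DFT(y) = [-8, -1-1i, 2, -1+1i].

By linearity: DFT(1x + 5y) = 1·DFT(x) + 5·DFT(y)
= 1·[-1, -3, -1, -3] + 5·[-8, -1-1i, 2, -1+1i]

Computing element-wise:
Z[0] = 1·(-1) + 5·(-8) = -41
Z[1] = 1·(-3) + 5·(-1-1i) = -8-5i
Z[2] = 1·(-1) + 5·(2) = 9
Z[3] = 1·(-3) + 5·(-1+1i) = -8+5i

DFT(1x + 5y) = 1·X + 5·Y = [-41, -8-5i, 9, -8+5i]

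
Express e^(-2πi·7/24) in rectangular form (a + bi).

ω_24^7 = e^(-2πi·7/24)
= cos(-2π·7/24) + i·sin(-2π·7/24)
= cos(-14π/24) + i·sin(-14π/24)

ω_24^7 = cos(-14π/24) + i·sin(-14π/24) = -0.2588-0.9659i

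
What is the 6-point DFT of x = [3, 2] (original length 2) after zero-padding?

Original 2-point DFT: [5, 1]
Zero-padded 6-point DFT provides frequency interpolation.

DFT_6([x, 0, ...]) = [5, 4.0000-1.7321i, 2.0000-1.7321i, 1, 2.0000+1.7321i, 4.0000+1.7321i]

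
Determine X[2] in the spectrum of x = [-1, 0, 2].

X[2] = Σ(n=0 to 2) x[n] · ω_3^(2n) where ω_3 = e^(-2πi/3)
= (-1)·ω_3^0 + (0)·ω_3^2 + (2)·ω_3^4

X[2] = -2.0000-1.7321i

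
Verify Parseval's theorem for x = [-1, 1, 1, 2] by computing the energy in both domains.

Time domain:
Σ|x[n]|² = |-1|² + |1|² + |1|² + |2|² = 7.0000

Frequency domain:
(1/4)Σ|X[k]|² = (1/4)(|3|² + |-2+1i|² + |-3|² + |-2-1i|²) = (1/4)·28.0000 = 7.0000

Both sides agree, confirming Parseval's theorem.

Σ|x[n]|² = (1/N)Σ|X[k]|² = 7.0000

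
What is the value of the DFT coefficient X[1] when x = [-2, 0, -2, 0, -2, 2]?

X[1] = Σ(n=0 to 5) x[n] · ω_6^(1n) where ω_6 = e^(-2πi/6)
= (-2)·ω_6^0 + (0)·ω_6^1 + (-2)·ω_6^2 + (0)·ω_6^3 + (-2)·ω_6^4 + (2)·ω_6^5

X[1] = 1.0000+1.7321i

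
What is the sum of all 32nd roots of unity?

Sum of all nth roots of unity equals 0 for n > 1 (geometric series with r ≠ 1).

0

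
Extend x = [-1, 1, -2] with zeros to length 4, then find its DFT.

Original 3-point DFT: [-2, -0.5000-2.5981i, -0.5000+2.5981i]
Zero-padded 4-point DFT provides frequency interpolation.

DFT_4([x, 0, ...]) = [-2, 1-1i, -4, 1+1i]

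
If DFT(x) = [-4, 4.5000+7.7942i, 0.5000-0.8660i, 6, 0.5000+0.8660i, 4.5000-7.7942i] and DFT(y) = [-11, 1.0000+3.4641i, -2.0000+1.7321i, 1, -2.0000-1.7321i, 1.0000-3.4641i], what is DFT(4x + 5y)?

By linearity: DFT(4x + 5y) = 4·DFT(x) + 5·DFT(y)
= 4·[-4, 4.5000+7.7942i, 0.5000-0.8660i, 6, 0.5000+0.8660i, 4.5000-7.7942i] + 5·[-11, 1.0000+3.4641i, -2.0000+1.7321i, 1, -2.0000-1.7321i, 1.0000-3.4641i]

Computing element-wise:
Z[0] = 4·(-4) + 5·(-11) = -71
Z[1] = 4·(4.5000+7.7942i) + 5·(1.0000+3.4641i) = 23.0000+48.4973i
Z[2] = 4·(0.5000-0.8660i) + 5·(-2.0000+1.7321i) = -8.0000+5.1965i
Z[3] = 4·(6) + 5·(1) = 29
Z[4] = 4·(0.5000+0.8660i) + 5·(-2.0000-1.7321i) = -8.0000-5.1965i
Z[5] = 4·(4.5000-7.7942i) + 5·(1.0000-3.4641i) = 23.0000-48.4973i

DFT(4x + 5y) = 4·X + 5·Y = [-71, 23.0000+48.4973i, -8.0000+5.1965i, 29, -8.0000-5.1965i, 23.0000-48.4973i]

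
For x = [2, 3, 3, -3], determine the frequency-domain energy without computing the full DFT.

Parseval: Σ|x[n]|² = (1/N)Σ|X[k]|², so Σ|X[k]|² = N·Σ|x[n]|² = 4·31.0000

Σ|X[k]|² = N·Σ|x[n]|² = 4·31.0000 = 124.0000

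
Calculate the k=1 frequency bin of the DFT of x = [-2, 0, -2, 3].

X[1] = Σ(n=0 to 3) x[n] · ω_4^(1n) where ω_4 = e^(-2πi/4)
= (-2)·ω_4^0 + (0)·ω_4^1 + (-2)·ω_4^2 + (3)·ω_4^3

X[1] = 3i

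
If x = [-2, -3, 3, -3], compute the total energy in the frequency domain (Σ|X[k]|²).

Parseval: Σ|x[n]|² = (1/N)Σ|X[k]|², so Σ|X[k]|² = N·Σ|x[n]|² = 4·31.0000

Σ|X[k]|² = N·Σ|x[n]|² = 4·31.0000 = 124.0000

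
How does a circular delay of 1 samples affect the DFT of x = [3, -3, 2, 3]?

Time shift by 1: X_shifted[k] = ω_4^(1k) · X[k]
Shifted x = [3, 3, -3, 2]

DFT(x[n-1]) = [5, 6-1i, -5, 6+1i]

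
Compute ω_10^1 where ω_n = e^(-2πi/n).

ω_10^1 = e^(-2πi·1/10)
= cos(-2π·1/10) + i·sin(-2π·1/10)
= cos(-2π/10) + i·sin(-2π/10)

ω_10^1 = cos(-2π/10) + i·sin(-2π/10) = 0.8090-0.5878i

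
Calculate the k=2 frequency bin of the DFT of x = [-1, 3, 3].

X[2] = Σ(n=0 to 2) x[n] · ω_3^(2n) where ω_3 = e^(-2πi/3)
= (-1)·ω_3^0 + (3)·ω_3^2 + (3)·ω_3^4

X[2] = -4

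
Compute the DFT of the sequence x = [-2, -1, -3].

X[k] = Σ(n=0 to 2) x[n] · ω_3^(nk)
where ω_3 = e^(-2πi/3)

Computing each X[k]:
X[0] = -6
X[1] = -1.7321i
X[2] = 1.7321i

X = [-6, -1.7321i, 1.7321i]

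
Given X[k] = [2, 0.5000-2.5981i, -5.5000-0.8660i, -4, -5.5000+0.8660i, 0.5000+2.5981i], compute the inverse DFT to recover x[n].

x[n] = (1/6) Σ(k=0 to 5) X[k] · e^(2πikn/6)

Computing each x[n]:
x[0] = -2
x[1] = 3
x[2] = 1
x[3] = -1
x[4] = 0
x[5] = 1

x = [-2, 3, 1, -1, 0, 1]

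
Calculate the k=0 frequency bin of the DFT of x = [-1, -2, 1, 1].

X[0] = Σ(n=0 to 3) x[n] · ω_4^0 = Σ x[n]
= (-1) + (-2) + (1) + (1)

X[0] = -1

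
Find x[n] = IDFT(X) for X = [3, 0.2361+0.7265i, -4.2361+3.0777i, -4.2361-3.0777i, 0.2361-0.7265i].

x[n] = (1/5) Σ(k=0 to 4) X[k] · e^(2πikn/5)

Computing each x[n]:
x[0] = -1
x[1] = 1
x[2] = 1
x[3] = -1
x[4] = 3

x = [-1, 1, 1, -1, 3]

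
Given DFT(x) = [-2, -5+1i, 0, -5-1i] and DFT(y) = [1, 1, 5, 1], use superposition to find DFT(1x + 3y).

By linearity: DFT(1x + 3y) = 1·DFT(x) + 3·DFT(y)
= 1·[-2, -5+1i, 0, -5-1i] + 3·[1, 1, 5, 1]

Computing element-wise:
Z[0] = 1·(-2) + 3·(1) = 1
Z[1] = 1·(-5+1i) + 3·(1) = -2+1i
Z[2] = 1·(0) + 3·(5) = 15
Z[3] = 1·(-5-1i) + 3·(1) = -2-1i

DFT(1x + 3y) = 1·X + 3·Y = [1, -2+1i, 15, -2-1i]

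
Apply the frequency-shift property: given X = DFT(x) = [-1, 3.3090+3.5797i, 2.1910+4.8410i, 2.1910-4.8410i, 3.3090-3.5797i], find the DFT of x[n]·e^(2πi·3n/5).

Modulation property: DFT(ω_5^(-3n)·x[n]) = X[(k-3) mod 5], so circularly shift X by 3 positions.

X[k-3] = [2.1910+4.8410i, 2.1910-4.8410i, 3.3090-3.5797i, -1, 3.3090+3.5797i]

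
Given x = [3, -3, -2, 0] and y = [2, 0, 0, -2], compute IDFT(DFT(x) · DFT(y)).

(x ⊛ y)[n] = Σ(m=0 to 3) x[m] · y[(n-m) mod 4]

Computing each output sample:
(x ⊛ y)[0] = 12
(x ⊛ y)[1] = -2
(x ⊛ y)[2] = -4
(x ⊛ y)[3] = -6

x ⊛ y = [12, -2, -4, -6]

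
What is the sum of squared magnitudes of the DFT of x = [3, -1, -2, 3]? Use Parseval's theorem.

Parseval: Σ|x[n]|² = (1/N)Σ|X[k]|², so Σ|X[k]|² = N·Σ|x[n]|² = 4·23.0000

Σ|X[k]|² = N·Σ|x[n]|² = 4·23.0000 = 92.0000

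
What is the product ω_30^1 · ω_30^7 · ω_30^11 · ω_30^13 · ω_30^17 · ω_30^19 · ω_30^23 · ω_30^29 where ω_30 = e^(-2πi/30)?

The primitive 30th roots of unity are ω_30^k for k coprime to 30: k ∈ {1, 7, 11, 13, 17, 19, 23, 29}
Their product equals the constant term of the cyclotomic polynomial Φ_30(x) up to sign.
For n ≥ 3, the product of all primitive nth roots of unity is 1. (For n=1 it is 1; for n=2 it is -1.)

1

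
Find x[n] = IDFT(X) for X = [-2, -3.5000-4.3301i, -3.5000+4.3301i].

x[n] = (1/3) Σ(k=0 to 2) X[k] · e^(2πikn/3)

Computing each x[n]:
x[0] = -3
x[1] = 3
x[2] = -2

x = [-3, 3, -2]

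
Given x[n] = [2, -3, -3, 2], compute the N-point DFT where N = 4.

X[k] = Σ(n=0 to 3) x[n] · ω_4^(nk)
where ω_4 = e^(-2πi/4)

Computing each X[k]:
X[0] = -2
X[1] = 5+5i
X[2] = 0
X[3] = 5-5i

X = [-2, 5+5i, 0, 5-5i]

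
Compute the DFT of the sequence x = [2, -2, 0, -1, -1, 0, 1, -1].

X[k] = Σ(n=0 to 7) x[n] · ω_8^(nk)
where ω_8 = e^(-2πi/8)

Computing each X[k]:
X[0] = -2
X[1] = 1.5858+2.4142i
X[2] = 0
X[3] = 4.4142+0.4142i
X[4] = 6
X[5] = 4.4142-0.4142i
X[6] = 0
X[7] = 1.5858-2.4142i

X = [-2, 1.5858+2.4142i, 0, 4.4142+0.4142i, 6, 4.4142-0.4142i, 0, 1.5858-2.4142i]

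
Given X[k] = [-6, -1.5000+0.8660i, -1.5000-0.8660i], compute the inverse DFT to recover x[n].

x[n] = (1/3) Σ(k=0 to 2) X[k] · e^(2πikn/3)

Computing each x[n]:
x[0] = -3
x[1] = -2
x[2] = -1

x = [-3, -2, -1]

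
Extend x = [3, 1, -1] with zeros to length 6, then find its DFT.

Original 3-point DFT: [3, 3.0000-1.7321i, 3.0000+1.7321i]
Zero-padded 6-point DFT provides frequency interpolation.

DFT_6([x, 0, ...]) = [3, 4, 3.0000-1.7321i, 1, 3.0000+1.7321i, 4]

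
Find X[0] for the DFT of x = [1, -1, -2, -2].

X[0] = Σ(n=0 to 3) x[n] · ω_4^0 = Σ x[n]
= (1) + (-1) + (-2) + (-2)

X[0] = -4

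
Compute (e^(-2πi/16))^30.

Since ω_16^16 = 1, powers reduce modulo 16.
30 mod 16 = 14
So ω_16^30 = ω_16^14 = e^(-2πi·14/16)

ω_16^30 = ω_16^14 = 0.7071+0.7071i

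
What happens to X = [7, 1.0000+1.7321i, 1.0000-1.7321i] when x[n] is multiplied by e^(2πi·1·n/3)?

Modulation property: DFT(ω_3^(-1n)·x[n]) = X[(k-1) mod 3], so circularly shift X by 1 positions.

X[k-1] = [1.0000-1.7321i, 7, 1.0000+1.7321i]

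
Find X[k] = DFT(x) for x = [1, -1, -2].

X[k] = Σ(n=0 to 2) x[n] · ω_3^(nk)
where ω_3 = e^(-2πi/3)

Computing each X[k]:
X[0] = -2
X[1] = 2.5000-0.8660i
X[2] = 2.5000+0.8660i

X = [-2, 2.5000-0.8660i, 2.5000+0.8660i]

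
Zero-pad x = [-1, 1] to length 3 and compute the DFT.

Original 2-point DFT: [0, -2]
Zero-padded 3-point DFT provides frequency interpolation.

DFT_3([x, 0, ...]) = [0, -1.5000-0.8660i, -1.5000+0.8660i]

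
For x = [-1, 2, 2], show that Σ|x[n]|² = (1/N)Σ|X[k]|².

Time domain:
Σ|x[n]|² = |-1|² + |2|² + |2|² = 9.0000

Frequency domain:
(1/3)Σ|X[k]|² = (1/3)(|3|² + |-3|² + |-3|²) = (1/3)·27.0000 = 9.0000

Both sides agree, confirming Parseval's theorem.

Σ|x[n]|² = (1/N)Σ|X[k]|² = 9.0000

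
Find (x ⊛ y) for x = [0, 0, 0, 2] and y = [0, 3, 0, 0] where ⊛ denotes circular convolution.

(x ⊛ y)[n] = Σ(m=0 to 3) x[m] · y[(n-m) mod 4]

Computing each output sample:
(x ⊛ y)[0] = 6
(x ⊛ y)[1] = 0
(x ⊛ y)[2] = 0
(x ⊛ y)[3] = 0

x ⊛ y = [6, 0, 0, 0]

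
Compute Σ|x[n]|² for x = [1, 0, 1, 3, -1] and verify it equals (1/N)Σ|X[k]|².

Time domain:
Σ|x[n]|² = |1|² + |0|² + |1|² + |3|² + |-1|² = 12.0000

Frequency domain:
(1/5)Σ|X[k]|² = (1/5)(|4|² + |-2.5451+0.2245i|² + |3.0451-2.4899i|² + |3.0451+2.4899i|² + |-2.5451-0.2245i|²) = (1/5)·60.0000 = 12.0000

Both sides agree, confirming Parseval's theorem.

Σ|x[n]|² = (1/N)Σ|X[k]|² = 12.0000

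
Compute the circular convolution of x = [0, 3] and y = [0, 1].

(x ⊛ y)[n] = Σ(m=0 to 1) x[m] · y[(n-m) mod 2]

Computing each output sample:
(x ⊛ y)[0] = 3
(x ⊛ y)[1] = 0

x ⊛ y = [3, 0]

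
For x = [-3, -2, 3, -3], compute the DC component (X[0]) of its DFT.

X[0] = Σ(n=0 to 3) x[n] · ω_4^0 = Σ x[n]
= (-3) + (-2) + (3) + (-3)

X[0] = -5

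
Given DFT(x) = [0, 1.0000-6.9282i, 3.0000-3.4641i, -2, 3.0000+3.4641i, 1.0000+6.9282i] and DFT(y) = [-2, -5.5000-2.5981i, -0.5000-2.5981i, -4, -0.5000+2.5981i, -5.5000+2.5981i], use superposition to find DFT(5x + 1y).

By linearity: DFT(5x + 1y) = 5·DFT(x) + 1·DFT(y)
= 5·[0, 1.0000-6.9282i, 3.0000-3.4641i, -2, 3.0000+3.4641i, 1.0000+6.9282i] + 1·[-2, -5.5000-2.5981i, -0.5000-2.5981i, -4, -0.5000+2.5981i, -5.5000+2.5981i]

Computing element-wise:
Z[0] = 5·(0) + 1·(-2) = -2
Z[1] = 5·(1.0000-6.9282i) + 1·(-5.5000-2.5981i) = -0.5000-37.2391i
Z[2] = 5·(3.0000-3.4641i) + 1·(-0.5000-2.5981i) = 14.5000-19.9186i
Z[3] = 5·(-2) + 1·(-4) = -14
Z[4] = 5·(3.0000+3.4641i) + 1·(-0.5000+2.5981i) = 14.5000+19.9186i
Z[5] = 5·(1.0000+6.9282i) + 1·(-5.5000+2.5981i) = -0.5000+37.2391i

DFT(5x + 1y) = 5·X + 1·Y = [-2, -0.5000-37.2391i, 14.5000-19.9186i, -14, 14.5000+19.9186i, -0.5000+37.2391i]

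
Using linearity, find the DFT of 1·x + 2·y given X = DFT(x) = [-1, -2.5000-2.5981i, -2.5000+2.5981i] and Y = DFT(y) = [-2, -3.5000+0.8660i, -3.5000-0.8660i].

By linearity: DFT(1x + 2y) = 1·DFT(x) + 2·DFT(y)
= 1·[-1, -2.5000-2.5981i, -2.5000+2.5981i] + 2·[-2, -3.5000+0.8660i, -3.5000-0.8660i]

Computing element-wise:
Z[0] = 1·(-1) + 2·(-2) = -5
Z[1] = 1·(-2.5000-2.5981i) + 2·(-3.5000+0.8660i) = -9.5000-0.8661i
Z[2] = 1·(-2.5000+2.5981i) + 2·(-3.5000-0.8660i) = -9.5000+0.8661i

DFT(1x + 2y) = 1·X + 2·Y = [-5, -9.5000-0.8661i, -9.5000+0.8661i]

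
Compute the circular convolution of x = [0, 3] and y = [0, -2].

(x ⊛ y)[n] = Σ(m=0 to 1) x[m] · y[(n-m) mod 2]

Computing each output sample:
(x ⊛ y)[0] = -6
(x ⊛ y)[1] = 0

x ⊛ y = [-6, 0]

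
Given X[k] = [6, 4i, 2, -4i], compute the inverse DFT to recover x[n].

x[n] = (1/4) Σ(k=0 to 3) X[k] · e^(2πikn/4)

Computing each x[n]:
x[0] = 2
x[1] = -1
x[2] = 2
x[3] = 3

x = [2, -1, 2, 3]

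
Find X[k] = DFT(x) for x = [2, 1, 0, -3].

X[k] = Σ(n=0 to 3) x[n] · ω_4^(nk)
where ω_4 = e^(-2πi/4)

Computing each X[k]:
X[0] = 0
X[1] = 2-4i
X[2] = 4
X[3] = 2+4i

X = [0, 2-4i, 4, 2+4i]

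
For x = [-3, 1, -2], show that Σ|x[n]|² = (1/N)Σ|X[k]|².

Time domain:
Σ|x[n]|² = |-3|² + |1|² + |-2|² = 14.0000

Frequency domain:
(1/3)Σ|X[k]|² = (1/3)(|-4|² + |-2.5000-2.5981i|² + |-2.5000+2.5981i|²) = (1/3)·42.0000 = 14.0000

Both sides agree, confirming Parseval's theorem.

Σ|x[n]|² = (1/N)Σ|X[k]|² = 14.0000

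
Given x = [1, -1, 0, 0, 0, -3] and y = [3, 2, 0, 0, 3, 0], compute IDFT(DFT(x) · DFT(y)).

(x ⊛ y)[n] = Σ(m=0 to 5) x[m] · y[(n-m) mod 6]

Computing each output sample:
(x ⊛ y)[0] = -3
(x ⊛ y)[1] = -1
(x ⊛ y)[2] = -2
(x ⊛ y)[3] = -9
(x ⊛ y)[4] = 3
(x ⊛ y)[5] = -12

x ⊛ y = [-3, -1, -2, -9, 3, -12]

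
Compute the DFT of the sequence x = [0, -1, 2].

X[k] = Σ(n=0 to 2) x[n] · ω_3^(nk)
where ω_3 = e^(-2πi/3)

Computing each X[k]:
X[0] = 1
X[1] = -0.5000+2.5981i
X[2] = -0.5000-2.5981i

X = [1, -0.5000+2.5981i, -0.5000-2.5981i]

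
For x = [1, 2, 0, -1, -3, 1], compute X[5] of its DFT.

X[5] = Σ(n=0 to 5) x[n] · ω_6^(5n) where ω_6 = e^(-2πi/6)
= (1)·ω_6^0 + (2)·ω_6^5 + (0)·ω_6^10 + (-1)·ω_6^15 + (-3)·ω_6^20 + (1)·ω_6^25

X[5] = 5.0000+3.4641i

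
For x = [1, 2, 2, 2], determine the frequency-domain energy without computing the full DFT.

Parseval: Σ|x[n]|² = (1/N)Σ|X[k]|², so Σ|X[k]|² = N·Σ|x[n]|² = 4·13.0000

Σ|X[k]|² = N·Σ|x[n]|² = 4·13.0000 = 52.0000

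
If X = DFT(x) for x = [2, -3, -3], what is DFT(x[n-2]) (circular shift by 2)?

Time shift by 2: X_shifted[k] = ω_3^(2k) · X[k]
Shifted x = [-3, -3, 2]

DFT(x[n-2]) = [-4, -2.5000+4.3301i, -2.5000-4.3301i]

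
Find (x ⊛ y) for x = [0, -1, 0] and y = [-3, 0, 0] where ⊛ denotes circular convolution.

(x ⊛ y)[n] = Σ(m=0 to 2) x[m] · y[(n-m) mod 3]

Computing each output sample:
(x ⊛ y)[0] = 0
(x ⊛ y)[1] = 3
(x ⊛ y)[2] = 0

x ⊛ y = [0, 3, 0]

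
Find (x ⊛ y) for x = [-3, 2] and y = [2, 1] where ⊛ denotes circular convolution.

(x ⊛ y)[n] = Σ(m=0 to 1) x[m] · y[(n-m) mod 2]

Computing each output sample:
(x ⊛ y)[0] = -4
(x ⊛ y)[1] = 1

x ⊛ y = [-4, 1]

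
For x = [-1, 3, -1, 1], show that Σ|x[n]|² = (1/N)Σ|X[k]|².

Time domain:
Σ|x[n]|² = |-1|² + |3|² + |-1|² + |1|² = 12.0000

Frequency domain:
(1/4)Σ|X[k]|² = (1/4)(|2|² + |-2i|² + |-6|² + |2i|²) = (1/4)·48.0000 = 12.0000

Both sides agree, confirming Parseval's theorem.

Σ|x[n]|² = (1/N)Σ|X[k]|² = 12.0000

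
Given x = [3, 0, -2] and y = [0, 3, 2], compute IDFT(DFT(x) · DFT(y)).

(x ⊛ y)[n] = Σ(m=0 to 2) x[m] · y[(n-m) mod 3]

Computing each output sample:
(x ⊛ y)[0] = -6
(x ⊛ y)[1] = 5
(x ⊛ y)[2] = 6

x ⊛ y = [-6, 5, 6]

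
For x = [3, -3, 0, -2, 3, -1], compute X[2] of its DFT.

X[2] = Σ(n=0 to 5) x[n] · ω_6^(2n) where ω_6 = e^(-2πi/6)
= (3)·ω_6^0 + (-3)·ω_6^2 + (0)·ω_6^4 + (-2)·ω_6^6 + (3)·ω_6^8 + (-1)·ω_6^10

X[2] = 1.5000-0.8660i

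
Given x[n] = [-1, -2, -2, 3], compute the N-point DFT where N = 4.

X[k] = Σ(n=0 to 3) x[n] · ω_4^(nk)
where ω_4 = e^(-2πi/4)

Computing each X[k]:
X[0] = -2
X[1] = 1+5i
X[2] = -4
X[3] = 1-5i

X = [-2, 1+5i, -4, 1-5i]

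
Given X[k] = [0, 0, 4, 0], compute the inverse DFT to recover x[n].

x[n] = (1/4) Σ(k=0 to 3) X[k] · e^(2πikn/4)

Computing each x[n]:
x[0] = 1
x[1] = -1
x[2] = 1
x[3] = -1

x = [1, -1, 1, -1]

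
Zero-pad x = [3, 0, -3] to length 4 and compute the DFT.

Original 3-point DFT: [0, 4.5000-2.5981i, 4.5000+2.5981i]
Zero-padded 4-point DFT provides frequency interpolation.

DFT_4([x, 0, ...]) = [0, 6, 0, 6]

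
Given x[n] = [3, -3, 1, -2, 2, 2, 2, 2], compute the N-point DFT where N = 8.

X[k] = Σ(n=0 to 7) x[n] · ω_8^(nk)
where ω_8 = e^(-2πi/8)

Computing each X[k]:
X[0] = 7
X[1] = 0.2929+7.3640i
X[2] = 2+1i
X[3] = 1.7071+5.3640i
X[4] = 9
X[5] = 1.7071-5.3640i
X[6] = 2-1i
X[7] = 0.2929-7.3640i

X = [7, 0.2929+7.3640i, 2+1i, 1.7071+5.3640i, 9, 1.7071-5.3640i, 2-1i, 0.2929-7.3640i]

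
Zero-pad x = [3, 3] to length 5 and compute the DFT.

Original 2-point DFT: [6, 0]
Zero-padded 5-point DFT provides frequency interpolation.

DFT_5([x, 0, ...]) = [6, 3.9271-2.8532i, 0.5729-1.7634i, 0.5729+1.7634i, 3.9271+2.8532i]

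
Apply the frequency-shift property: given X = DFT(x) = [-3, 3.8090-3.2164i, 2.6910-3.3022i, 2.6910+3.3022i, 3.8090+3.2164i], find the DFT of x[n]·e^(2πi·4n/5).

Modulation property: DFT(ω_5^(-4n)·x[n]) = X[(k-4) mod 5], so circularly shift X by 4 positions.

X[k-4] = [3.8090-3.2164i, 2.6910-3.3022i, 2.6910+3.3022i, 3.8090+3.2164i, -3]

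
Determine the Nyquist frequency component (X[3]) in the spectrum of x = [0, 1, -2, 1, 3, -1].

X[3] = Σ(n=0 to 5) x[n] · ω_6^(3n) where ω_6 = e^(-2πi/6)
= (0)·ω_6^0 + (1)·ω_6^3 + (-2)·ω_6^6 + (1)·ω_6^9 + (3)·ω_6^12 + (-1)·ω_6^15

X[3] = 0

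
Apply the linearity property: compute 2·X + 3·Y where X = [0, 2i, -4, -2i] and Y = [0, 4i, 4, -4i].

By linearity: DFT(2x + 3y) = 2·DFT(x) + 3·DFT(y)
= 2·[0, 2i, -4, -2i] + 3·[0, 4i, 4, -4i]

Computing element-wise:
Z[0] = 2·(0) + 3·(0) = 0
Z[1] = 2·(2i) + 3·(4i) = 16i
Z[2] = 2·(-4) + 3·(4) = 4
Z[3] = 2·(-2i) + 3·(-4i) = -16i

DFT(2x + 3y) = 2·X + 3·Y = [0, 16i, 4, -16i]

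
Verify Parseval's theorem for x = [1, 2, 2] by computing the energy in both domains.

Time domain:
Σ|x[n]|² = |1|² + |2|² + |2|² = 9.0000

Frequency domain:
(1/3)Σ|X[k]|² = (1/3)(|5|² + |-1|² + |-1|²) = (1/3)·27.0000 = 9.0000

Both sides agree, confirming Parseval's theorem.

Σ|x[n]|² = (1/N)Σ|X[k]|² = 9.0000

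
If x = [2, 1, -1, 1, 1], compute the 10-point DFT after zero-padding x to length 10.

Original 5-point DFT: [4, 2.6180+1.1756i, 0.3820-1.9021i, 0.3820+1.9021i, 2.6180-1.1756i]
Zero-padded 10-point DFT provides frequency interpolation.

DFT_10([x, 0, ...]) = [4, 1.3820-1.1756i, 2.6180+1.1756i, 3.6180-1.9021i, 0.3820-1.9021i, 0, 0.3820+1.9021i, 3.6180+1.9021i, 2.6180-1.1756i, 1.3820+1.1756i]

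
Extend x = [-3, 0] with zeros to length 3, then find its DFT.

Original 2-point DFT: [-3, -3]
Zero-padded 3-point DFT provides frequency interpolation.

DFT_3([x, 0, ...]) = [-3, -3, -3]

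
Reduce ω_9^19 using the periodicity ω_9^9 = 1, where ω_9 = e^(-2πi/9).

Since ω_9^9 = 1, powers reduce modulo 9.
19 mod 9 = 1
So ω_9^19 = ω_9^1 = e^(-2πi·1/9)

ω_9^19 = ω_9^1 = 0.7660-0.6428i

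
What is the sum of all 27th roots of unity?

Sum of all nth roots of unity equals 0 for n > 1 (geometric series with r ≠ 1).

0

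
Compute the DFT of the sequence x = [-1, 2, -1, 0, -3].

X[k] = Σ(n=0 to 4) x[n] · ω_5^(nk)
where ω_5 = e^(-2πi/5)

Computing each X[k]:
X[0] = -3
X[1] = -0.5000-4.1675i
X[2] = -0.5000-3.8900i
X[3] = -0.5000+3.8900i
X[4] = -0.5000+4.1675i

X = [-3, -0.5000-4.1675i, -0.5000-3.8900i, -0.5000+3.8900i, -0.5000+4.1675i]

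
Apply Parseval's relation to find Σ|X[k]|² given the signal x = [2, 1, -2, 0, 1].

Parseval: Σ|x[n]|² = (1/N)Σ|X[k]|², so Σ|X[k]|² = N·Σ|x[n]|² = 5·10.0000

Σ|X[k]|² = N·Σ|x[n]|² = 5·10.0000 = 50.0000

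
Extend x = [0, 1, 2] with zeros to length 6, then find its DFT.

Original 3-point DFT: [3, -1.5000+0.8660i, -1.5000-0.8660i]
Zero-padded 6-point DFT provides frequency interpolation.

DFT_6([x, 0, ...]) = [3, -0.5000-2.5981i, -1.5000+0.8660i, 1, -1.5000-0.8660i, -0.5000+2.5981i]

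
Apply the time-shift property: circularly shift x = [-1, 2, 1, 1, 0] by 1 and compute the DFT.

Time shift by 1: X_shifted[k] = ω_5^(1k) · X[k]
Shifted x = [0, -1, 2, 1, 1]

DFT(x[n-1]) = [3, -2.4271+1.3143i, 0.9271+2.1266i, 0.9271-2.1266i, -2.4271-1.3143i]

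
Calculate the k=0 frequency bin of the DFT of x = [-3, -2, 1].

X[0] = Σ(n=0 to 2) x[n] · ω_3^0 = Σ x[n]
= (-3) + (-2) + (1)

X[0] = -4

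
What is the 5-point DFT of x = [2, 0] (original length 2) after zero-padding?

Original 2-point DFT: [2, 2]
Zero-padded 5-point DFT provides frequency interpolation.

DFT_5([x, 0, ...]) = [2, 2, 2, 2, 2]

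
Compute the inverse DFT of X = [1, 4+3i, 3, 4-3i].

x[n] = (1/4) Σ(k=0 to 3) X[k] · e^(2πikn/4)

Computing each x[n]:
x[0] = 3
x[1] = -2
x[2] = -1
x[3] = 1

x = [3, -2, -1, 1]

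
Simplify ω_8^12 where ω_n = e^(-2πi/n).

Since ω_8^8 = 1, powers reduce modulo 8.
12 mod 8 = 4
So ω_8^12 = ω_8^4 = e^(-2πi·4/8)

ω_8^12 = ω_8^4 = -1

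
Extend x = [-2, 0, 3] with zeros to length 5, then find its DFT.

Original 3-point DFT: [1, -3.5000+2.5981i, -3.5000-2.5981i]
Zero-padded 5-point DFT provides frequency interpolation.

DFT_5([x, 0, ...]) = [1, -4.4271-1.7634i, -1.0729+2.8532i, -1.0729-2.8532i, -4.4271+1.7634i]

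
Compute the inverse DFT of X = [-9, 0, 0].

x[n] = (1/3) Σ(k=0 to 2) X[k] · e^(2πikn/3)

Computing each x[n]:
x[0] = -3
x[1] = -3
x[2] = -3

x = [-3, -3, -3]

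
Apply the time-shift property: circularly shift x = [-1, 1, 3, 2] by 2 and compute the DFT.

Time shift by 2: X_shifted[k] = ω_4^(2k) · X[k]
Shifted x = [3, 2, -1, 1]

DFT(x[n-2]) = [5, 4-1i, -1, 4+1i]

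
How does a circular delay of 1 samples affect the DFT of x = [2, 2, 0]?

Time shift by 1: X_shifted[k] = ω_3^(1k) · X[k]
Shifted x = [0, 2, 2]

DFT(x[n-1]) = [4, -2, -2]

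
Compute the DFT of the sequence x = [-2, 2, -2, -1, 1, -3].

X[k] = Σ(n=0 to 5) x[n] · ω_6^(nk)
where ω_6 = e^(-2πi/6)

Computing each X[k]:
X[0] = -5
X[1] = -1.0000-1.7321i
X[2] = -2.0000-6.9282i
X[3] = -1
X[4] = -2.0000+6.9282i
X[5] = -1.0000+1.7321i

X = [-5, -1.0000-1.7321i, -2.0000-6.9282i, -1, -2.0000+6.9282i, -1.0000+1.7321i]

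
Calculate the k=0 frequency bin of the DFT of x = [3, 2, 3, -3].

X[0] = Σ(n=0 to 3) x[n] · ω_4^0 = Σ x[n]
= (3) + (2) + (3) + (-3)

X[0] = 5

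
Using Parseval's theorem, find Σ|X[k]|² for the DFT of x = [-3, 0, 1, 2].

Parseval: Σ|x[n]|² = (1/N)Σ|X[k]|², so Σ|X[k]|² = N·Σ|x[n]|² = 4·14.0000

Σ|X[k]|² = N·Σ|x[n]|² = 4·14.0000 = 56.0000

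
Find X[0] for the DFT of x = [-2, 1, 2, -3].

X[0] = Σ(n=0 to 3) x[n] · ω_4^0 = Σ x[n]
= (-2) + (1) + (2) + (-3)

X[0] = -2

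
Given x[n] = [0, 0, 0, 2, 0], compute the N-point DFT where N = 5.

X[k] = Σ(n=0 to 4) x[n] · ω_5^(nk)
where ω_5 = e^(-2πi/5)

Computing each X[k]:
X[0] = 2
X[1] = -1.6180+1.1756i
X[2] = 0.6180-1.9021i
X[3] = 0.6180+1.9021i
X[4] = -1.6180-1.1756i

X = [2, -1.6180+1.1756i, 0.6180-1.9021i, 0.6180+1.9021i, -1.6180-1.1756i]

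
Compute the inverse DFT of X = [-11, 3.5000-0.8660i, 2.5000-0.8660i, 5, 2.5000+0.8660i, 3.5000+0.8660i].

x[n] = (1/6) Σ(k=0 to 5) X[k] · e^(2πikn/6)

Computing each x[n]:
x[0] = 1
x[1] = -2
x[2] = -2
x[3] = -3
x[4] = -2
x[5] = -3

x = [1, -2, -2, -3, -2, -3]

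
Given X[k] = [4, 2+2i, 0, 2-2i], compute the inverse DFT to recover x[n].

x[n] = (1/4) Σ(k=0 to 3) X[k] · e^(2πikn/4)

Computing each x[n]:
x[0] = 2
x[1] = 0
x[2] = 0
x[3] = 2

x = [2, 0, 0, 2]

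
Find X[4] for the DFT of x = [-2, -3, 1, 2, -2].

X[4] = Σ(n=0 to 4) x[n] · ω_5^(4n) where ω_5 = e^(-2πi/5)
= (-2)·ω_5^0 + (-3)·ω_5^4 + (1)·ω_5^8 + (2)·ω_5^12 + (-2)·ω_5^16

X[4] = -5.9721-1.5388i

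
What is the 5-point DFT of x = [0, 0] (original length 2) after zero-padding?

Original 2-point DFT: [0, 0]
Zero-padded 5-point DFT provides frequency interpolation.

DFT_5([x, 0, ...]) = [0, 0, 0, 0, 0]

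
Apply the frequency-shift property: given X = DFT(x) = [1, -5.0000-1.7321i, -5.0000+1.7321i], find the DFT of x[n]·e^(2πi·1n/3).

Modulation property: DFT(ω_3^(-1n)·x[n]) = X[(k-1) mod 3], so circularly shift X by 1 positions.

X[k-1] = [-5.0000+1.7321i, 1, -5.0000-1.7321i]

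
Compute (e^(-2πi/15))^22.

Since ω_15^15 = 1, powers reduce modulo 15.
22 mod 15 = 7
So ω_15^22 = ω_15^7 = e^(-2πi·7/15)

ω_15^22 = ω_15^7 = -0.9781-0.2079i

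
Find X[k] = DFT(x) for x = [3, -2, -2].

X[k] = Σ(n=0 to 2) x[n] · ω_3^(nk)
where ω_3 = e^(-2πi/3)

Computing each X[k]:
X[0] = -1
X[1] = 5
X[2] = 5

X = [-1, 5, 5]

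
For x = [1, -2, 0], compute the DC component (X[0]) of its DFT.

X[0] = Σ(n=0 to 2) x[n] · ω_3^0 = Σ x[n]
= (1) + (-2) + (0)

X[0] = -1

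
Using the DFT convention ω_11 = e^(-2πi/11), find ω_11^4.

ω_11^4 = e^(-2πi·4/11)
= cos(-2π·4/11) + i·sin(-2π·4/11)
= cos(-8π/11) + i·sin(-8π/11)

ω_11^4 = cos(-8π/11) + i·sin(-8π/11) = -0.6549-0.7557i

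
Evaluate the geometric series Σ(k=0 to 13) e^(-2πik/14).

Sum of all nth roots of unity equals 0 for n > 1 (geometric series with r ≠ 1).

0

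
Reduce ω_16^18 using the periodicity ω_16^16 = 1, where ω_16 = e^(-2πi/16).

Since ω_16^16 = 1, powers reduce modulo 16.
18 mod 16 = 2
So ω_16^18 = ω_16^2 = e^(-2πi·2/16)

ω_16^18 = ω_16^2 = 0.7071-0.7071i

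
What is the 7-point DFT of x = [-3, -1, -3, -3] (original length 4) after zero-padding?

Original 4-point DFT: [-10, -2i, -2, 2i]
Zero-padded 7-point DFT provides frequency interpolation.

DFT_7([x, 0, ...]) = [-10, -0.2530+5.0083i, -1.9450-2.6722i, -3.3019+1.0132i, -3.3019-1.0132i, -1.9450+2.6722i, -0.2530-5.0083i]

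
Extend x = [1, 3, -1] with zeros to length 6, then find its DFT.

Original 3-point DFT: [3, -3.4641i, 3.4641i]
Zero-padded 6-point DFT provides frequency interpolation.

DFT_6([x, 0, ...]) = [3, 3.0000-1.7321i, -3.4641i, -3, 3.4641i, 3.0000+1.7321i]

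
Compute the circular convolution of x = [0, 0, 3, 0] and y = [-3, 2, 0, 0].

(x ⊛ y)[n] = Σ(m=0 to 3) x[m] · y[(n-m) mod 4]

Computing each output sample:
(x ⊛ y)[0] = 0
(x ⊛ y)[1] = 0
(x ⊛ y)[2] = -9
(x ⊛ y)[3] = 6

x ⊛ y = [0, 0, -9, 6]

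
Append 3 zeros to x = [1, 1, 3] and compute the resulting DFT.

Original 3-point DFT: [5, -1.0000+1.7321i, -1.0000-1.7321i]
Zero-padded 6-point DFT provides frequency interpolation.

DFT_6([x, 0, ...]) = [5, -3.4641i, -1.0000+1.7321i, 3, -1.0000-1.7321i, 3.4641i]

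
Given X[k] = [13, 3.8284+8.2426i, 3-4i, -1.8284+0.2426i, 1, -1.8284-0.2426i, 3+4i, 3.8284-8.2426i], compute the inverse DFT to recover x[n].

x[n] = (1/8) Σ(k=0 to 7) X[k] · e^(2πikn/8)

Computing each x[n]:
x[0] = 3
x[1] = 2
x[2] = -1
x[3] = -2
x[4] = 2
x[5] = 3
x[6] = 3
x[7] = 3

x = [3, 2, -1, -2, 2, 3, 3, 3]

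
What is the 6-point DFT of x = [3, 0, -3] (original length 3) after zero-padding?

Original 3-point DFT: [0, 4.5000-2.5981i, 4.5000+2.5981i]
Zero-padded 6-point DFT provides frequency interpolation.

DFT_6([x, 0, ...]) = [0, 4.5000+2.5981i, 4.5000-2.5981i, 0, 4.5000+2.5981i, 4.5000-2.5981i]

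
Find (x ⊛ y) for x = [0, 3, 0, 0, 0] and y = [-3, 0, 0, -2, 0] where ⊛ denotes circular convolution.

(x ⊛ y)[n] = Σ(m=0 to 4) x[m] · y[(n-m) mod 5]

Computing each output sample:
(x ⊛ y)[0] = 0
(x ⊛ y)[1] = -9
(x ⊛ y)[2] = 0
(x ⊛ y)[3] = 0
(x ⊛ y)[4] = -6

x ⊛ y = [0, -9, 0, 0, -6]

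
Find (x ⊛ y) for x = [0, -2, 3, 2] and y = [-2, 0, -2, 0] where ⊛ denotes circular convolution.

(x ⊛ y)[n] = Σ(m=0 to 3) x[m] · y[(n-m) mod 4]

Computing each output sample:
(x ⊛ y)[0] = -6
(x ⊛ y)[1] = 0
(x ⊛ y)[2] = -6
(x ⊛ y)[3] = 0

x ⊛ y = [-6, 0, -6, 0]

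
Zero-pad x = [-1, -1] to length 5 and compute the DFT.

Original 2-point DFT: [-2, 0]
Zero-padded 5-point DFT provides frequency interpolation.

DFT_5([x, 0, ...]) = [-2, -1.3090+0.9511i, -0.1910+0.5878i, -0.1910-0.5878i, -1.3090-0.9511i]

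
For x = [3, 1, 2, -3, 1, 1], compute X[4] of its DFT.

X[4] = Σ(n=0 to 5) x[n] · ω_6^(4n) where ω_6 = e^(-2πi/6)
= (3)·ω_6^0 + (1)·ω_6^4 + (2)·ω_6^8 + (-3)·ω_6^12 + (1)·ω_6^16 + (1)·ω_6^20

X[4] = -2.5000-0.8660i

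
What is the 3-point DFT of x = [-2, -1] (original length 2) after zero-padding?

Original 2-point DFT: [-3, -1]
Zero-padded 3-point DFT provides frequency interpolation.

DFT_3([x, 0, ...]) = [-3, -1.5000+0.8660i, -1.5000-0.8660i]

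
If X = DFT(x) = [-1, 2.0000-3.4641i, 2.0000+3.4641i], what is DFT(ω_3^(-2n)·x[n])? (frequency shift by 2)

Modulation property: DFT(ω_3^(-2n)·x[n]) = X[(k-2) mod 3], so circularly shift X by 2 positions.

X[k-2] = [2.0000-3.4641i, 2.0000+3.4641i, -1]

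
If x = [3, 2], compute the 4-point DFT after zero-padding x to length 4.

Original 2-point DFT: [5, 1]
Zero-padded 4-point DFT provides frequency interpolation.

DFT_4([x, 0, ...]) = [5, 3-2i, 1, 3+2i]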